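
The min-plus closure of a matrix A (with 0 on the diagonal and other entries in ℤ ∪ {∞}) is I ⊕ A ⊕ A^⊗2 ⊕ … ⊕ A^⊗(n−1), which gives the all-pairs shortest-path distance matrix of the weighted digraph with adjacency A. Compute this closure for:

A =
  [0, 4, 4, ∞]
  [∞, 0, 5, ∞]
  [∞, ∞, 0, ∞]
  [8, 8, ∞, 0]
Closure =
  [0, 4, 4, ∞]
  [∞, 0, 5, ∞]
  [∞, ∞, 0, ∞]
  [8, 8, 12, 0]

This is the Floyd-Warshall all-pairs shortest-path computation. For each intermediate vertex k = 0, 1, …, 3, update dist[i][j] ← min(dist[i][j], dist[i][k] + dist[k][j]). The final matrix gives, for each (i, j), the minimum total weight of any directed path from i to j (possibly empty when i = j).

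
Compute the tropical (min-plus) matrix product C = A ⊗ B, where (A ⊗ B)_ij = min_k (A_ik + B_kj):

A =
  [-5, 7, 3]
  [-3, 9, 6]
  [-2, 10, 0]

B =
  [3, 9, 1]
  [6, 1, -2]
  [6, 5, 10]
A ⊗ B =
  [-2, 4, -4]
  [0, 6, -2]
  [1, 5, -1]

Apply the min-plus product entry-by-entry:
  C[0][0] = min over k of (A[0][0] + B[0][0] = -5 + 3 = -2, A[0][1] + B[1][0] = 7 + 6 = 13, A[0][2] + B[2][0] = 3 + 6 = 9) = -2 (attained at k = 0)
  C[0][1] = min over k of (A[0][0] + B[0][1] = -5 + 9 = 4, A[0][1] + B[1][1] = 7 + 1 = 8, A[0][2] + B[2][1] = 3 + 5 = 8) = 4 (attained at k = 0)
  C[0][2] = min over k of (A[0][0] + B[0][2] = -5 + 1 = -4, A[0][1] + B[1][2] = 7 + -2 = 5, A[0][2] + B[2][2] = 3 + 10 = 13) = -4 (attained at k = 0)
  C[1][0] = min over k of (A[1][0] + B[0][0] = -3 + 3 = 0, A[1][1] + B[1][0] = 9 + 6 = 15, A[1][2] + B[2][0] = 6 + 6 = 12) = 0 (attained at k = 0)
  C[1][1] = min over k of (A[1][0] + B[0][1] = -3 + 9 = 6, A[1][1] + B[1][1] = 9 + 1 = 10, A[1][2] + B[2][1] = 6 + 5 = 11) = 6 (attained at k = 0)
  C[1][2] = min over k of (A[1][0] + B[0][2] = -3 + 1 = -2, A[1][1] + B[1][2] = 9 + -2 = 7, A[1][2] + B[2][2] = 6 + 10 = 16) = -2 (attained at k = 0)
  C[2][0] = min over k of (A[2][0] + B[0][0] = -2 + 3 = 1, A[2][1] + B[1][0] = 10 + 6 = 16, A[2][2] + B[2][0] = 0 + 6 = 6) = 1 (attained at k = 0)
  C[2][1] = min over k of (A[2][0] + B[0][1] = -2 + 9 = 7, A[2][1] + B[1][1] = 10 + 1 = 11, A[2][2] + B[2][1] = 0 + 5 = 5) = 5 (attained at k = 2)
  C[2][2] = min over k of (A[2][0] + B[0][2] = -2 + 1 = -1, A[2][1] + B[1][2] = 10 + -2 = 8, A[2][2] + B[2][2] = 0 + 10 = 10) = -1 (attained at k = 0)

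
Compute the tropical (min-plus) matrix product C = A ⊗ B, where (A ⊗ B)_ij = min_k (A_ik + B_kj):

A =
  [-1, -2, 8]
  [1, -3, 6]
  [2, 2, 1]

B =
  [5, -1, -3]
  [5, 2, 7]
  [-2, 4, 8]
A ⊗ B =
  [3, -2, -4]
  [2, -1, -2]
  [-1, 1, -1]

Apply the min-plus product entry-by-entry:
  C[0][0] = min over k of (A[0][0] + B[0][0] = -1 + 5 = 4, A[0][1] + B[1][0] = -2 + 5 = 3, A[0][2] + B[2][0] = 8 + -2 = 6) = 3 (attained at k = 1)
  C[0][1] = min over k of (A[0][0] + B[0][1] = -1 + -1 = -2, A[0][1] + B[1][1] = -2 + 2 = 0, A[0][2] + B[2][1] = 8 + 4 = 12) = -2 (attained at k = 0)
  C[0][2] = min over k of (A[0][0] + B[0][2] = -1 + -3 = -4, A[0][1] + B[1][2] = -2 + 7 = 5, A[0][2] + B[2][2] = 8 + 8 = 16) = -4 (attained at k = 0)
  C[1][0] = min over k of (A[1][0] + B[0][0] = 1 + 5 = 6, A[1][1] + B[1][0] = -3 + 5 = 2, A[1][2] + B[2][0] = 6 + -2 = 4) = 2 (attained at k = 1)
  C[1][1] = min over k of (A[1][0] + B[0][1] = 1 + -1 = 0, A[1][1] + B[1][1] = -3 + 2 = -1, A[1][2] + B[2][1] = 6 + 4 = 10) = -1 (attained at k = 1)
  C[1][2] = min over k of (A[1][0] + B[0][2] = 1 + -3 = -2, A[1][1] + B[1][2] = -3 + 7 = 4, A[1][2] + B[2][2] = 6 + 8 = 14) = -2 (attained at k = 0)
  C[2][0] = min over k of (A[2][0] + B[0][0] = 2 + 5 = 7, A[2][1] + B[1][0] = 2 + 5 = 7, A[2][2] + B[2][0] = 1 + -2 = -1) = -1 (attained at k = 2)
  C[2][1] = min over k of (A[2][0] + B[0][1] = 2 + -1 = 1, A[2][1] + B[1][1] = 2 + 2 = 4, A[2][2] + B[2][1] = 1 + 4 = 5) = 1 (attained at k = 0)
  C[2][2] = min over k of (A[2][0] + B[0][2] = 2 + -3 = -1, A[2][1] + B[1][2] = 2 + 7 = 9, A[2][2] + B[2][2] = 1 + 8 = 9) = -1 (attained at k = 0)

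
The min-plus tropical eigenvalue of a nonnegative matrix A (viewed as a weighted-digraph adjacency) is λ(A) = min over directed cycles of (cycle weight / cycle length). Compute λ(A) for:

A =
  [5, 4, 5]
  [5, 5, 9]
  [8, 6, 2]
λ(A) = 2

Enumerate directed cycles and compute their means (weight / length). Sample:
  cycle 0 → 0: weight = 5, length = 1, mean = 5/1 ≈ 5.000
  cycle 1 → 1: weight = 5, length = 1, mean = 5/1 ≈ 5.000
  cycle 2 → 2: weight = 2, length = 1, mean = 2/1 ≈ 2.000
  cycle 0 → 1 → 0: weight = 9, length = 2, mean = 9/2 ≈ 4.500
  cycle 0 → 2 → 0: weight = 13, length = 2, mean = 13/2 ≈ 6.500
  cycle 1 → 0 → 1: weight = 9, length = 2, mean = 9/2 ≈ 4.500
Minimum mean = 2.000, attained e.g. along the cycle 2 → 2 with weight 2 and length 1. So λ(A) = 2/1 = 2.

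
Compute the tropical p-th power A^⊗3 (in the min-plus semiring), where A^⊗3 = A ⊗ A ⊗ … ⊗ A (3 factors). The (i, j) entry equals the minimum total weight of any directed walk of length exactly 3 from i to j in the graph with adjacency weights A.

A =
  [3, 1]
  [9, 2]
A^⊗3 =
  [9, 5]
  [13, 6]

Each entry (A^⊗3)_ij equals the minimum over all length-3 walks i = v_0 → v_1 → … → v_3 = j of Σ_t A[v_t][v_{t+1}]. For example, for (i, j) = (0, 1) we minimise over 4 possible intermediate vertex sequences; the minimum is 5, attained along the walk 0 → 1 → 1 → 1.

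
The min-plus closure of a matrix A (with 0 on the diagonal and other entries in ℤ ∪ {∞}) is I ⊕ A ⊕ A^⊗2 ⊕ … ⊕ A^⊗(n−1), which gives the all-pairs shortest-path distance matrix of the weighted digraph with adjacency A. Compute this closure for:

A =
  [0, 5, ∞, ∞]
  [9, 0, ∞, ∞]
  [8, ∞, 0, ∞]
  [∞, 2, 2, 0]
Closure =
  [0, 5, ∞, ∞]
  [9, 0, ∞, ∞]
  [8, 13, 0, ∞]
  [10, 2, 2, 0]

This is the Floyd-Warshall all-pairs shortest-path computation. For each intermediate vertex k = 0, 1, …, 3, update dist[i][j] ← min(dist[i][j], dist[i][k] + dist[k][j]). The final matrix gives, for each (i, j), the minimum total weight of any directed path from i to j (possibly empty when i = j).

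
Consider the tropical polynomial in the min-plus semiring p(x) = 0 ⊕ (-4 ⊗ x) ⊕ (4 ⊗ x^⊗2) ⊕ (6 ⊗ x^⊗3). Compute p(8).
p(8) = 0

A tropical monomial a ⊗ x^⊗i evaluates to a + i · x. Evaluating each term at x = 8:
  Term 0 contributes 0 + 0 · 8 = 0
  Term 1 contributes -4 + 1 · 8 = 4
  Term 2 contributes 4 + 2 · 8 = 20
  Term 3 contributes 6 + 3 · 8 = 30
p(8) = ⊕ of these = min[0, 4, 20, 30] = 0.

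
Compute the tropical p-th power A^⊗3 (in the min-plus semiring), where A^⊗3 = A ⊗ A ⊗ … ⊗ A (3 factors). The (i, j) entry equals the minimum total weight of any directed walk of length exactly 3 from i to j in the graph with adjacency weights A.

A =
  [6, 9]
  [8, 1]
A^⊗3 =
  [18, 11]
  [10, 3]

Each entry (A^⊗3)_ij equals the minimum over all length-3 walks i = v_0 → v_1 → … → v_3 = j of Σ_t A[v_t][v_{t+1}]. For example, for (i, j) = (0, 1) we minimise over 4 possible intermediate vertex sequences; the minimum is 11, attained along the walk 0 → 1 → 1 → 1.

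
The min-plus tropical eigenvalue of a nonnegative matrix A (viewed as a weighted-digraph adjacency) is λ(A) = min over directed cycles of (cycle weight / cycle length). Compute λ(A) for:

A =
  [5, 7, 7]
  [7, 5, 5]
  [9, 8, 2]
λ(A) = 2

Enumerate directed cycles and compute their means (weight / length). Sample:
  cycle 0 → 0: weight = 5, length = 1, mean = 5/1 ≈ 5.000
  cycle 1 → 1: weight = 5, length = 1, mean = 5/1 ≈ 5.000
  cycle 2 → 2: weight = 2, length = 1, mean = 2/1 ≈ 2.000
  cycle 0 → 1 → 0: weight = 14, length = 2, mean = 14/2 ≈ 7.000
  cycle 0 → 2 → 0: weight = 16, length = 2, mean = 16/2 ≈ 8.000
  cycle 1 → 0 → 1: weight = 14, length = 2, mean = 14/2 ≈ 7.000
Minimum mean = 2.000, attained e.g. along the cycle 2 → 2 with weight 2 and length 1. So λ(A) = 2/1 = 2.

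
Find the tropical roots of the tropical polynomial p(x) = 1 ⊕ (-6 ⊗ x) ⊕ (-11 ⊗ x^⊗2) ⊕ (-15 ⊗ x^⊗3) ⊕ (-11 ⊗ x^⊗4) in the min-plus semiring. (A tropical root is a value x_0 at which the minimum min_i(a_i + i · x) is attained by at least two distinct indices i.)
Roots: {-4, 4, 5, 7}

Each tropical root is a break point of the lower envelope of the lines y = a_i + i · x (there are 5 lines, with slopes 0, 1, ..., 4). Only the lines that attain the minimum somewhere contribute to roots; other lines are dominated. Here the surviving (envelope) indices are i = 4, i = 3, i = 2, i = 1, i = 0.
Intersections between consecutive envelope lines give the roots: for adjacent envelope indices i < j the intersection is x = (a_i − a_j) / (j − i). Reading off the sorted break points: {-4, 4, 5, 7}.
Verification: at each break x_0, at least two indices attain the minimum of min_i(a_i + i · x_0).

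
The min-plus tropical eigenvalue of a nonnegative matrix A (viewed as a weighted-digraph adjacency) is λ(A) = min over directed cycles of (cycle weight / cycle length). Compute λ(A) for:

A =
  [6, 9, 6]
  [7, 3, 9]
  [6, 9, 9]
λ(A) = 3

Enumerate directed cycles and compute their means (weight / length). Sample:
  cycle 0 → 0: weight = 6, length = 1, mean = 6/1 ≈ 6.000
  cycle 1 → 1: weight = 3, length = 1, mean = 3/1 ≈ 3.000
  cycle 2 → 2: weight = 9, length = 1, mean = 9/1 ≈ 9.000
  cycle 0 → 1 → 0: weight = 16, length = 2, mean = 16/2 ≈ 8.000
  cycle 0 → 2 → 0: weight = 12, length = 2, mean = 12/2 ≈ 6.000
  cycle 1 → 0 → 1: weight = 16, length = 2, mean = 16/2 ≈ 8.000
Minimum mean = 3.000, attained e.g. along the cycle 1 → 1 with weight 3 and length 1. So λ(A) = 3/1 = 3.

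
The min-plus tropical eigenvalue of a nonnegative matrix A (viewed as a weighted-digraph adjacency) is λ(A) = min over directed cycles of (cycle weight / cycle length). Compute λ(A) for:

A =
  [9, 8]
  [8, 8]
λ(A) = 8

Enumerate directed cycles and compute their means (weight / length). Sample:
  cycle 0 → 0: weight = 9, length = 1, mean = 9/1 ≈ 9.000
  cycle 1 → 1: weight = 8, length = 1, mean = 8/1 ≈ 8.000
  cycle 0 → 1 → 0: weight = 16, length = 2, mean = 16/2 ≈ 8.000
  cycle 1 → 0 → 1: weight = 16, length = 2, mean = 16/2 ≈ 8.000
Minimum mean = 8.000, attained e.g. along the cycle 1 → 1 with weight 8 and length 1. So λ(A) = 8/1 = 8.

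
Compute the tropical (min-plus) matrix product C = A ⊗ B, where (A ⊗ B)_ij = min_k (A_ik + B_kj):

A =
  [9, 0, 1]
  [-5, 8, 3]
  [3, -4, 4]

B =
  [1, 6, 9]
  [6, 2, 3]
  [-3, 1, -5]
A ⊗ B =
  [-2, 2, -4]
  [-4, 1, -2]
  [1, -2, -1]

Apply the min-plus product entry-by-entry:
  C[0][0] = min over k of (A[0][0] + B[0][0] = 9 + 1 = 10, A[0][1] + B[1][0] = 0 + 6 = 6, A[0][2] + B[2][0] = 1 + -3 = -2) = -2 (attained at k = 2)
  C[0][1] = min over k of (A[0][0] + B[0][1] = 9 + 6 = 15, A[0][1] + B[1][1] = 0 + 2 = 2, A[0][2] + B[2][1] = 1 + 1 = 2) = 2 (attained at k = 1)
  C[0][2] = min over k of (A[0][0] + B[0][2] = 9 + 9 = 18, A[0][1] + B[1][2] = 0 + 3 = 3, A[0][2] + B[2][2] = 1 + -5 = -4) = -4 (attained at k = 2)
  C[1][0] = min over k of (A[1][0] + B[0][0] = -5 + 1 = -4, A[1][1] + B[1][0] = 8 + 6 = 14, A[1][2] + B[2][0] = 3 + -3 = 0) = -4 (attained at k = 0)
  C[1][1] = min over k of (A[1][0] + B[0][1] = -5 + 6 = 1, A[1][1] + B[1][1] = 8 + 2 = 10, A[1][2] + B[2][1] = 3 + 1 = 4) = 1 (attained at k = 0)
  C[1][2] = min over k of (A[1][0] + B[0][2] = -5 + 9 = 4, A[1][1] + B[1][2] = 8 + 3 = 11, A[1][2] + B[2][2] = 3 + -5 = -2) = -2 (attained at k = 2)
  C[2][0] = min over k of (A[2][0] + B[0][0] = 3 + 1 = 4, A[2][1] + B[1][0] = -4 + 6 = 2, A[2][2] + B[2][0] = 4 + -3 = 1) = 1 (attained at k = 2)
  C[2][1] = min over k of (A[2][0] + B[0][1] = 3 + 6 = 9, A[2][1] + B[1][1] = -4 + 2 = -2, A[2][2] + B[2][1] = 4 + 1 = 5) = -2 (attained at k = 1)
  C[2][2] = min over k of (A[2][0] + B[0][2] = 3 + 9 = 12, A[2][1] + B[1][2] = -4 + 3 = -1, A[2][2] + B[2][2] = 4 + -5 = -1) = -1 (attained at k = 1)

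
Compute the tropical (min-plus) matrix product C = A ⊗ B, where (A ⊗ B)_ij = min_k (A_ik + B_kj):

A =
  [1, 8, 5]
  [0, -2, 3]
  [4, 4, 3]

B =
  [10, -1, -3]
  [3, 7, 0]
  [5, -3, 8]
A ⊗ B =
  [10, 0, -2]
  [1, -1, -3]
  [7, 0, 1]

Apply the min-plus product entry-by-entry:
  C[0][0] = min over k of (A[0][0] + B[0][0] = 1 + 10 = 11, A[0][1] + B[1][0] = 8 + 3 = 11, A[0][2] + B[2][0] = 5 + 5 = 10) = 10 (attained at k = 2)
  C[0][1] = min over k of (A[0][0] + B[0][1] = 1 + -1 = 0, A[0][1] + B[1][1] = 8 + 7 = 15, A[0][2] + B[2][1] = 5 + -3 = 2) = 0 (attained at k = 0)
  C[0][2] = min over k of (A[0][0] + B[0][2] = 1 + -3 = -2, A[0][1] + B[1][2] = 8 + 0 = 8, A[0][2] + B[2][2] = 5 + 8 = 13) = -2 (attained at k = 0)
  C[1][0] = min over k of (A[1][0] + B[0][0] = 0 + 10 = 10, A[1][1] + B[1][0] = -2 + 3 = 1, A[1][2] + B[2][0] = 3 + 5 = 8) = 1 (attained at k = 1)
  C[1][1] = min over k of (A[1][0] + B[0][1] = 0 + -1 = -1, A[1][1] + B[1][1] = -2 + 7 = 5, A[1][2] + B[2][1] = 3 + -3 = 0) = -1 (attained at k = 0)
  C[1][2] = min over k of (A[1][0] + B[0][2] = 0 + -3 = -3, A[1][1] + B[1][2] = -2 + 0 = -2, A[1][2] + B[2][2] = 3 + 8 = 11) = -3 (attained at k = 0)
  C[2][0] = min over k of (A[2][0] + B[0][0] = 4 + 10 = 14, A[2][1] + B[1][0] = 4 + 3 = 7, A[2][2] + B[2][0] = 3 + 5 = 8) = 7 (attained at k = 1)
  C[2][1] = min over k of (A[2][0] + B[0][1] = 4 + -1 = 3, A[2][1] + B[1][1] = 4 + 7 = 11, A[2][2] + B[2][1] = 3 + -3 = 0) = 0 (attained at k = 2)
  C[2][2] = min over k of (A[2][0] + B[0][2] = 4 + -3 = 1, A[2][1] + B[1][2] = 4 + 0 = 4, A[2][2] + B[2][2] = 3 + 8 = 11) = 1 (attained at k = 0)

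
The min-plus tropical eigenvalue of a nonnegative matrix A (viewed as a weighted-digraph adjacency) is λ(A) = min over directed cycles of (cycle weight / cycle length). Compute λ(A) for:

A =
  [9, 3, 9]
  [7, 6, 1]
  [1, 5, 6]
λ(A) = 5/3

Enumerate directed cycles and compute their means (weight / length). Sample:
  cycle 0 → 0: weight = 9, length = 1, mean = 9/1 ≈ 9.000
  cycle 1 → 1: weight = 6, length = 1, mean = 6/1 ≈ 6.000
  cycle 2 → 2: weight = 6, length = 1, mean = 6/1 ≈ 6.000
  cycle 0 → 1 → 0: weight = 10, length = 2, mean = 10/2 ≈ 5.000
  cycle 0 → 2 → 0: weight = 10, length = 2, mean = 10/2 ≈ 5.000
  cycle 1 → 0 → 1: weight = 10, length = 2, mean = 10/2 ≈ 5.000
Minimum mean = 1.667, attained e.g. along the cycle 0 → 1 → 2 → 0 with weight 5 and length 3. So λ(A) = 5/3 = 5/3.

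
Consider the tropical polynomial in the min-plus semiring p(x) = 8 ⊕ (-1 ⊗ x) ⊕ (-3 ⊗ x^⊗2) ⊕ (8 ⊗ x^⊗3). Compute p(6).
p(6) = 5

A tropical monomial a ⊗ x^⊗i evaluates to a + i · x. Evaluating each term at x = 6:
  Term 0 contributes 8 + 0 · 6 = 8
  Term 1 contributes -1 + 1 · 6 = 5
  Term 2 contributes -3 + 2 · 6 = 9
  Term 3 contributes 8 + 3 · 6 = 26
p(6) = ⊕ of these = min[8, 5, 9, 26] = 5.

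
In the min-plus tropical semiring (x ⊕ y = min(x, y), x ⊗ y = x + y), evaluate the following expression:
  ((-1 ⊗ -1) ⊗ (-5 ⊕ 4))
((-1 ⊗ -1) ⊗ (-5 ⊕ 4)) = -7

Expand innermost to outermost. Recall ⊕ takes the minimum of its arguments and ⊗ takes their sum. Working out the expression ((-1 ⊗ -1) ⊗ (-5 ⊕ 4)) gives -7.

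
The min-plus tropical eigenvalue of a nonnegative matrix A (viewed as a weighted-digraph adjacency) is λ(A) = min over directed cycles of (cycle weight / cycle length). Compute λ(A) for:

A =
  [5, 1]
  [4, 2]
λ(A) = 2

Enumerate directed cycles and compute their means (weight / length). Sample:
  cycle 0 → 0: weight = 5, length = 1, mean = 5/1 ≈ 5.000
  cycle 1 → 1: weight = 2, length = 1, mean = 2/1 ≈ 2.000
  cycle 0 → 1 → 0: weight = 5, length = 2, mean = 5/2 ≈ 2.500
  cycle 1 → 0 → 1: weight = 5, length = 2, mean = 5/2 ≈ 2.500
Minimum mean = 2.000, attained e.g. along the cycle 1 → 1 with weight 2 and length 1. So λ(A) = 2/1 = 2.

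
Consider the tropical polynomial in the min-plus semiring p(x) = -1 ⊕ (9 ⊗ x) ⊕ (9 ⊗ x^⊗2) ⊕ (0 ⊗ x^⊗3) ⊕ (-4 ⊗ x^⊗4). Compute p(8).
p(8) = -1

A tropical monomial a ⊗ x^⊗i evaluates to a + i · x. Evaluating each term at x = 8:
  Term 0 contributes -1 + 0 · 8 = -1
  Term 1 contributes 9 + 1 · 8 = 17
  Term 2 contributes 9 + 2 · 8 = 25
  Term 3 contributes 0 + 3 · 8 = 24
  Term 4 contributes -4 + 4 · 8 = 28
p(8) = ⊕ of these = min[-1, 17, 25, 24, 28] = -1.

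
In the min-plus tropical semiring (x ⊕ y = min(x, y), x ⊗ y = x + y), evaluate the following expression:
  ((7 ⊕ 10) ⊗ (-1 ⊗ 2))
((7 ⊕ 10) ⊗ (-1 ⊗ 2)) = 8

Expand innermost to outermost. Recall ⊕ takes the minimum of its arguments and ⊗ takes their sum. Working out the expression ((7 ⊕ 10) ⊗ (-1 ⊗ 2)) gives 8.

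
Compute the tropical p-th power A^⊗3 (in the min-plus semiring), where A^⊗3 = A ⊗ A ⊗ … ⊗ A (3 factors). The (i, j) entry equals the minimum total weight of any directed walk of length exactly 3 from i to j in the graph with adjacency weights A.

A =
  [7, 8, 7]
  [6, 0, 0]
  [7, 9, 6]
A^⊗3 =
  [14, 8, 8]
  [6, 0, 0]
  [15, 9, 9]

Each entry (A^⊗3)_ij equals the minimum over all length-3 walks i = v_0 → v_1 → … → v_3 = j of Σ_t A[v_t][v_{t+1}]. For example, for (i, j) = (0, 2) we minimise over 9 possible intermediate vertex sequences; the minimum is 8, attained along the walk 0 → 1 → 1 → 2.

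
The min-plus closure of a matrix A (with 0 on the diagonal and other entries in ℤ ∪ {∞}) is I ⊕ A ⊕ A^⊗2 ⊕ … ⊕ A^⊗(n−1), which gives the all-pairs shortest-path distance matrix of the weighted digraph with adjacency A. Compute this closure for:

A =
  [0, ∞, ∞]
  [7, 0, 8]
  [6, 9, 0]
Closure =
  [0, ∞, ∞]
  [7, 0, 8]
  [6, 9, 0]

This is the Floyd-Warshall all-pairs shortest-path computation. For each intermediate vertex k = 0, 1, …, 2, update dist[i][j] ← min(dist[i][j], dist[i][k] + dist[k][j]). The final matrix gives, for each (i, j), the minimum total weight of any directed path from i to j (possibly empty when i = j).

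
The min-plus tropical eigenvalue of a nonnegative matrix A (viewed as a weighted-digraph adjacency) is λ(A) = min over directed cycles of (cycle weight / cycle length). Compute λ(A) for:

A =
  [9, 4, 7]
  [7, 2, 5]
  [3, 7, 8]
λ(A) = 2

Enumerate directed cycles and compute their means (weight / length). Sample:
  cycle 0 → 0: weight = 9, length = 1, mean = 9/1 ≈ 9.000
  cycle 1 → 1: weight = 2, length = 1, mean = 2/1 ≈ 2.000
  cycle 2 → 2: weight = 8, length = 1, mean = 8/1 ≈ 8.000
  cycle 0 → 1 → 0: weight = 11, length = 2, mean = 11/2 ≈ 5.500
  cycle 0 → 2 → 0: weight = 10, length = 2, mean = 10/2 ≈ 5.000
  cycle 1 → 0 → 1: weight = 11, length = 2, mean = 11/2 ≈ 5.500
Minimum mean = 2.000, attained e.g. along the cycle 1 → 1 with weight 2 and length 1. So λ(A) = 2/1 = 2.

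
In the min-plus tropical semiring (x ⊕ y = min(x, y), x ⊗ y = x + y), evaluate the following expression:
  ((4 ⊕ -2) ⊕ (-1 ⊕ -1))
((4 ⊕ -2) ⊕ (-1 ⊕ -1)) = -2

Expand innermost to outermost. Recall ⊕ takes the minimum of its arguments and ⊗ takes their sum. Working out the expression ((4 ⊕ -2) ⊕ (-1 ⊕ -1)) gives -2.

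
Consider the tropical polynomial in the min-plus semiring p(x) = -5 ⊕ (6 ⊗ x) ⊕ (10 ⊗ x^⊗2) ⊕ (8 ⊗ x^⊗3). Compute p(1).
p(1) = -5

A tropical monomial a ⊗ x^⊗i evaluates to a + i · x. Evaluating each term at x = 1:
  Term 0 contributes -5 + 0 · 1 = -5
  Term 1 contributes 6 + 1 · 1 = 7
  Term 2 contributes 10 + 2 · 1 = 12
  Term 3 contributes 8 + 3 · 1 = 11
p(1) = ⊕ of these = min[-5, 7, 12, 11] = -5.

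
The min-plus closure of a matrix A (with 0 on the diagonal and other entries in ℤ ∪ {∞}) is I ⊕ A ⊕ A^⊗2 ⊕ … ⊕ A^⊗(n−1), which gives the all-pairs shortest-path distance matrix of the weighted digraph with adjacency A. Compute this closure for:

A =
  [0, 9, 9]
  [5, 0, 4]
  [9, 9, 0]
Closure =
  [0, 9, 9]
  [5, 0, 4]
  [9, 9, 0]

This is the Floyd-Warshall all-pairs shortest-path computation. For each intermediate vertex k = 0, 1, …, 2, update dist[i][j] ← min(dist[i][j], dist[i][k] + dist[k][j]). The final matrix gives, for each (i, j), the minimum total weight of any directed path from i to j (possibly empty when i = j).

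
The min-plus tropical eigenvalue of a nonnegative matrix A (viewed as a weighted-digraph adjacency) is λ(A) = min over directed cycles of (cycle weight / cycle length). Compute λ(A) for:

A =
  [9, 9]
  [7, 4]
λ(A) = 4

Enumerate directed cycles and compute their means (weight / length). Sample:
  cycle 0 → 0: weight = 9, length = 1, mean = 9/1 ≈ 9.000
  cycle 1 → 1: weight = 4, length = 1, mean = 4/1 ≈ 4.000
  cycle 0 → 1 → 0: weight = 16, length = 2, mean = 16/2 ≈ 8.000
  cycle 1 → 0 → 1: weight = 16, length = 2, mean = 16/2 ≈ 8.000
Minimum mean = 4.000, attained e.g. along the cycle 1 → 1 with weight 4 and length 1. So λ(A) = 4/1 = 4.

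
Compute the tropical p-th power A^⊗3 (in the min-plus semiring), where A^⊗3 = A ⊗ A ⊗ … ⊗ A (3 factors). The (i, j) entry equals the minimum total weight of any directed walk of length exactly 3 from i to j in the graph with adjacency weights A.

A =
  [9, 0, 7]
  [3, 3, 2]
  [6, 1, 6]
A^⊗3 =
  [6, 3, 5]
  [6, 6, 5]
  [7, 4, 6]

Each entry (A^⊗3)_ij equals the minimum over all length-3 walks i = v_0 → v_1 → … → v_3 = j of Σ_t A[v_t][v_{t+1}]. For example, for (i, j) = (0, 2) we minimise over 9 possible intermediate vertex sequences; the minimum is 5, attained along the walk 0 → 1 → 1 → 2.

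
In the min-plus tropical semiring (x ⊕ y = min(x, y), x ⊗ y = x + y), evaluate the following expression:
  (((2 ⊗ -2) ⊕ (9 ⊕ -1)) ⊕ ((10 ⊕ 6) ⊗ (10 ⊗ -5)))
(((2 ⊗ -2) ⊕ (9 ⊕ -1)) ⊕ ((10 ⊕ 6) ⊗ (10 ⊗ -5))) = -1

Expand innermost to outermost. Recall ⊕ takes the minimum of its arguments and ⊗ takes their sum. Working out the expression (((2 ⊗ -2) ⊕ (9 ⊕ -1)) ⊕ ((10 ⊕ 6) ⊗ (10 ⊗ -5))) gives -1.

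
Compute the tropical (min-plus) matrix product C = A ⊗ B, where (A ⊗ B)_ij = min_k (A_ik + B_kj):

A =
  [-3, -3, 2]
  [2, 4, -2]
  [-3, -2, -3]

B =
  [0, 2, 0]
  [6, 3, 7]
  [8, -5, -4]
A ⊗ B =
  [-3, -3, -3]
  [2, -7, -6]
  [-3, -8, -7]

Apply the min-plus product entry-by-entry:
  C[0][0] = min over k of (A[0][0] + B[0][0] = -3 + 0 = -3, A[0][1] + B[1][0] = -3 + 6 = 3, A[0][2] + B[2][0] = 2 + 8 = 10) = -3 (attained at k = 0)
  C[0][1] = min over k of (A[0][0] + B[0][1] = -3 + 2 = -1, A[0][1] + B[1][1] = -3 + 3 = 0, A[0][2] + B[2][1] = 2 + -5 = -3) = -3 (attained at k = 2)
  C[0][2] = min over k of (A[0][0] + B[0][2] = -3 + 0 = -3, A[0][1] + B[1][2] = -3 + 7 = 4, A[0][2] + B[2][2] = 2 + -4 = -2) = -3 (attained at k = 0)
  C[1][0] = min over k of (A[1][0] + B[0][0] = 2 + 0 = 2, A[1][1] + B[1][0] = 4 + 6 = 10, A[1][2] + B[2][0] = -2 + 8 = 6) = 2 (attained at k = 0)
  C[1][1] = min over k of (A[1][0] + B[0][1] = 2 + 2 = 4, A[1][1] + B[1][1] = 4 + 3 = 7, A[1][2] + B[2][1] = -2 + -5 = -7) = -7 (attained at k = 2)
  C[1][2] = min over k of (A[1][0] + B[0][2] = 2 + 0 = 2, A[1][1] + B[1][2] = 4 + 7 = 11, A[1][2] + B[2][2] = -2 + -4 = -6) = -6 (attained at k = 2)
  C[2][0] = min over k of (A[2][0] + B[0][0] = -3 + 0 = -3, A[2][1] + B[1][0] = -2 + 6 = 4, A[2][2] + B[2][0] = -3 + 8 = 5) = -3 (attained at k = 0)
  C[2][1] = min over k of (A[2][0] + B[0][1] = -3 + 2 = -1, A[2][1] + B[1][1] = -2 + 3 = 1, A[2][2] + B[2][1] = -3 + -5 = -8) = -8 (attained at k = 2)
  C[2][2] = min over k of (A[2][0] + B[0][2] = -3 + 0 = -3, A[2][1] + B[1][2] = -2 + 7 = 5, A[2][2] + B[2][2] = -3 + -4 = -7) = -7 (attained at k = 2)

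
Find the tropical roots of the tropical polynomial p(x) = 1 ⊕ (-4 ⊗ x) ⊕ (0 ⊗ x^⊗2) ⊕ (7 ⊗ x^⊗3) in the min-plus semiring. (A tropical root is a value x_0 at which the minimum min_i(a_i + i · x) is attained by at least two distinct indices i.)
Roots: {-7, -4, 5}

Each tropical root is a break point of the lower envelope of the lines y = a_i + i · x (there are 4 lines, with slopes 0, 1, ..., 3). Only the lines that attain the minimum somewhere contribute to roots; other lines are dominated. Here the surviving (envelope) indices are i = 3, i = 2, i = 1, i = 0.
Intersections between consecutive envelope lines give the roots: for adjacent envelope indices i < j the intersection is x = (a_i − a_j) / (j − i). Reading off the sorted break points: {-7, -4, 5}.
Verification: at each break x_0, at least two indices attain the minimum of min_i(a_i + i · x_0).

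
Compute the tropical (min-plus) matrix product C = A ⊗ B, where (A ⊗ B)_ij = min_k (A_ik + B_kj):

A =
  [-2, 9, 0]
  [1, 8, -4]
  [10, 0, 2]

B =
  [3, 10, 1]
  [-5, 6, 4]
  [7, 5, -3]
A ⊗ B =
  [1, 5, -3]
  [3, 1, -7]
  [-5, 6, -1]

Apply the min-plus product entry-by-entry:
  C[0][0] = min over k of (A[0][0] + B[0][0] = -2 + 3 = 1, A[0][1] + B[1][0] = 9 + -5 = 4, A[0][2] + B[2][0] = 0 + 7 = 7) = 1 (attained at k = 0)
  C[0][1] = min over k of (A[0][0] + B[0][1] = -2 + 10 = 8, A[0][1] + B[1][1] = 9 + 6 = 15, A[0][2] + B[2][1] = 0 + 5 = 5) = 5 (attained at k = 2)
  C[0][2] = min over k of (A[0][0] + B[0][2] = -2 + 1 = -1, A[0][1] + B[1][2] = 9 + 4 = 13, A[0][2] + B[2][2] = 0 + -3 = -3) = -3 (attained at k = 2)
  C[1][0] = min over k of (A[1][0] + B[0][0] = 1 + 3 = 4, A[1][1] + B[1][0] = 8 + -5 = 3, A[1][2] + B[2][0] = -4 + 7 = 3) = 3 (attained at k = 1)
  C[1][1] = min over k of (A[1][0] + B[0][1] = 1 + 10 = 11, A[1][1] + B[1][1] = 8 + 6 = 14, A[1][2] + B[2][1] = -4 + 5 = 1) = 1 (attained at k = 2)
  C[1][2] = min over k of (A[1][0] + B[0][2] = 1 + 1 = 2, A[1][1] + B[1][2] = 8 + 4 = 12, A[1][2] + B[2][2] = -4 + -3 = -7) = -7 (attained at k = 2)
  C[2][0] = min over k of (A[2][0] + B[0][0] = 10 + 3 = 13, A[2][1] + B[1][0] = 0 + -5 = -5, A[2][2] + B[2][0] = 2 + 7 = 9) = -5 (attained at k = 1)
  C[2][1] = min over k of (A[2][0] + B[0][1] = 10 + 10 = 20, A[2][1] + B[1][1] = 0 + 6 = 6, A[2][2] + B[2][1] = 2 + 5 = 7) = 6 (attained at k = 1)
  C[2][2] = min over k of (A[2][0] + B[0][2] = 10 + 1 = 11, A[2][1] + B[1][2] = 0 + 4 = 4, A[2][2] + B[2][2] = 2 + -3 = -1) = -1 (attained at k = 2)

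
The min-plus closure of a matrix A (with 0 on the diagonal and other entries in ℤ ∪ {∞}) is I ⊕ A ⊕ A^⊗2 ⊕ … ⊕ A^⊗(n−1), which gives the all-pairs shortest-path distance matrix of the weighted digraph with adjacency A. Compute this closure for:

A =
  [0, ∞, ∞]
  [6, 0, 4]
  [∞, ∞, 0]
Closure =
  [0, ∞, ∞]
  [6, 0, 4]
  [∞, ∞, 0]

This is the Floyd-Warshall all-pairs shortest-path computation. For each intermediate vertex k = 0, 1, …, 2, update dist[i][j] ← min(dist[i][j], dist[i][k] + dist[k][j]). The final matrix gives, for each (i, j), the minimum total weight of any directed path from i to j (possibly empty when i = j).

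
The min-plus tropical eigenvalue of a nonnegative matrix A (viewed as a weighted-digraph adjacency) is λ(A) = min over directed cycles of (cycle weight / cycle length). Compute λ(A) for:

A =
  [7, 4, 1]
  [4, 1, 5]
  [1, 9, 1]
λ(A) = 1

Enumerate directed cycles and compute their means (weight / length). Sample:
  cycle 0 → 0: weight = 7, length = 1, mean = 7/1 ≈ 7.000
  cycle 1 → 1: weight = 1, length = 1, mean = 1/1 ≈ 1.000
  cycle 2 → 2: weight = 1, length = 1, mean = 1/1 ≈ 1.000
  cycle 0 → 1 → 0: weight = 8, length = 2, mean = 8/2 ≈ 4.000
  cycle 0 → 2 → 0: weight = 2, length = 2, mean = 2/2 ≈ 1.000
  cycle 1 → 0 → 1: weight = 8, length = 2, mean = 8/2 ≈ 4.000
Minimum mean = 1.000, attained e.g. along the cycle 1 → 1 with weight 1 and length 1. So λ(A) = 1/1 = 1.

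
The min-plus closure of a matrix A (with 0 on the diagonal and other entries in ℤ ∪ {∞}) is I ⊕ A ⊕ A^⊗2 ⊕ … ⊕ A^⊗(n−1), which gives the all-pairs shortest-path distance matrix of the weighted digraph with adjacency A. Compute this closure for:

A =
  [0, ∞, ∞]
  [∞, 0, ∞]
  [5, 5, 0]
Closure =
  [0, ∞, ∞]
  [∞, 0, ∞]
  [5, 5, 0]

This is the Floyd-Warshall all-pairs shortest-path computation. For each intermediate vertex k = 0, 1, …, 2, update dist[i][j] ← min(dist[i][j], dist[i][k] + dist[k][j]). The final matrix gives, for each (i, j), the minimum total weight of any directed path from i to j (possibly empty when i = j).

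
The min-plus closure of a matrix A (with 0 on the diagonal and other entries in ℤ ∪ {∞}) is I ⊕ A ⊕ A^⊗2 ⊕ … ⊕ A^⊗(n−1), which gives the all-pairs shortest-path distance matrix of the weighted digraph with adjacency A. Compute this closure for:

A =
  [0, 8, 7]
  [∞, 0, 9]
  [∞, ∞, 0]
Closure =
  [0, 8, 7]
  [∞, 0, 9]
  [∞, ∞, 0]

This is the Floyd-Warshall all-pairs shortest-path computation. For each intermediate vertex k = 0, 1, …, 2, update dist[i][j] ← min(dist[i][j], dist[i][k] + dist[k][j]). The final matrix gives, for each (i, j), the minimum total weight of any directed path from i to j (possibly empty when i = j).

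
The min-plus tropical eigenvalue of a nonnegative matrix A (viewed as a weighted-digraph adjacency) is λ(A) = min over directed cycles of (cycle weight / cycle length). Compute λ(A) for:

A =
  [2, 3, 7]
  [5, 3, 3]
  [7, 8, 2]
λ(A) = 2

Enumerate directed cycles and compute their means (weight / length). Sample:
  cycle 0 → 0: weight = 2, length = 1, mean = 2/1 ≈ 2.000
  cycle 1 → 1: weight = 3, length = 1, mean = 3/1 ≈ 3.000
  cycle 2 → 2: weight = 2, length = 1, mean = 2/1 ≈ 2.000
  cycle 0 → 1 → 0: weight = 8, length = 2, mean = 8/2 ≈ 4.000
  cycle 0 → 2 → 0: weight = 14, length = 2, mean = 14/2 ≈ 7.000
  cycle 1 → 0 → 1: weight = 8, length = 2, mean = 8/2 ≈ 4.000
Minimum mean = 2.000, attained e.g. along the cycle 0 → 0 with weight 2 and length 1. So λ(A) = 2/1 = 2.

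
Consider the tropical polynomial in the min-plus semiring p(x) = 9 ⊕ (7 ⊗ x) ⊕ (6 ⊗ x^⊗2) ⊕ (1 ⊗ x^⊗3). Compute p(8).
p(8) = 9

A tropical monomial a ⊗ x^⊗i evaluates to a + i · x. Evaluating each term at x = 8:
  Term 0 contributes 9 + 0 · 8 = 9
  Term 1 contributes 7 + 1 · 8 = 15
  Term 2 contributes 6 + 2 · 8 = 22
  Term 3 contributes 1 + 3 · 8 = 25
p(8) = ⊕ of these = min[9, 15, 22, 25] = 9.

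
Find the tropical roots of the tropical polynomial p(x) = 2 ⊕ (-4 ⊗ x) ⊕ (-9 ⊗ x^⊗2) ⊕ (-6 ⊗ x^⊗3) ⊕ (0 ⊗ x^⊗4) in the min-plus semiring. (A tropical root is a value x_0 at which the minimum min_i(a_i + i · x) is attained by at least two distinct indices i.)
Roots: {-6, -3, 5, 6}

Each tropical root is a break point of the lower envelope of the lines y = a_i + i · x (there are 5 lines, with slopes 0, 1, ..., 4). Only the lines that attain the minimum somewhere contribute to roots; other lines are dominated. Here the surviving (envelope) indices are i = 4, i = 3, i = 2, i = 1, i = 0.
Intersections between consecutive envelope lines give the roots: for adjacent envelope indices i < j the intersection is x = (a_i − a_j) / (j − i). Reading off the sorted break points: {-6, -3, 5, 6}.
Verification: at each break x_0, at least two indices attain the minimum of min_i(a_i + i · x_0).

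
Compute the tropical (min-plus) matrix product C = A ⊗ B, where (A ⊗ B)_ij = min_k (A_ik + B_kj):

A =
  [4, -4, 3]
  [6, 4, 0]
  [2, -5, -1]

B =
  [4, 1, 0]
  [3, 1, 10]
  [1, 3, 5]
A ⊗ B =
  [-1, -3, 4]
  [1, 3, 5]
  [-2, -4, 2]

Apply the min-plus product entry-by-entry:
  C[0][0] = min over k of (A[0][0] + B[0][0] = 4 + 4 = 8, A[0][1] + B[1][0] = -4 + 3 = -1, A[0][2] + B[2][0] = 3 + 1 = 4) = -1 (attained at k = 1)
  C[0][1] = min over k of (A[0][0] + B[0][1] = 4 + 1 = 5, A[0][1] + B[1][1] = -4 + 1 = -3, A[0][2] + B[2][1] = 3 + 3 = 6) = -3 (attained at k = 1)
  C[0][2] = min over k of (A[0][0] + B[0][2] = 4 + 0 = 4, A[0][1] + B[1][2] = -4 + 10 = 6, A[0][2] + B[2][2] = 3 + 5 = 8) = 4 (attained at k = 0)
  C[1][0] = min over k of (A[1][0] + B[0][0] = 6 + 4 = 10, A[1][1] + B[1][0] = 4 + 3 = 7, A[1][2] + B[2][0] = 0 + 1 = 1) = 1 (attained at k = 2)
  C[1][1] = min over k of (A[1][0] + B[0][1] = 6 + 1 = 7, A[1][1] + B[1][1] = 4 + 1 = 5, A[1][2] + B[2][1] = 0 + 3 = 3) = 3 (attained at k = 2)
  C[1][2] = min over k of (A[1][0] + B[0][2] = 6 + 0 = 6, A[1][1] + B[1][2] = 4 + 10 = 14, A[1][2] + B[2][2] = 0 + 5 = 5) = 5 (attained at k = 2)
  C[2][0] = min over k of (A[2][0] + B[0][0] = 2 + 4 = 6, A[2][1] + B[1][0] = -5 + 3 = -2, A[2][2] + B[2][0] = -1 + 1 = 0) = -2 (attained at k = 1)
  C[2][1] = min over k of (A[2][0] + B[0][1] = 2 + 1 = 3, A[2][1] + B[1][1] = -5 + 1 = -4, A[2][2] + B[2][1] = -1 + 3 = 2) = -4 (attained at k = 1)
  C[2][2] = min over k of (A[2][0] + B[0][2] = 2 + 0 = 2, A[2][1] + B[1][2] = -5 + 10 = 5, A[2][2] + B[2][2] = -1 + 5 = 4) = 2 (attained at k = 0)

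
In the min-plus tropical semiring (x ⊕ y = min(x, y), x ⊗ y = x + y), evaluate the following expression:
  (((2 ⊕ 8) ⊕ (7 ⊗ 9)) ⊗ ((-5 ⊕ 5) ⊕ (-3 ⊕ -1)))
(((2 ⊕ 8) ⊕ (7 ⊗ 9)) ⊗ ((-5 ⊕ 5) ⊕ (-3 ⊕ -1))) = -3

Expand innermost to outermost. Recall ⊕ takes the minimum of its arguments and ⊗ takes their sum. Working out the expression (((2 ⊕ 8) ⊕ (7 ⊗ 9)) ⊗ ((-5 ⊕ 5) ⊕ (-3 ⊕ -1))) gives -3.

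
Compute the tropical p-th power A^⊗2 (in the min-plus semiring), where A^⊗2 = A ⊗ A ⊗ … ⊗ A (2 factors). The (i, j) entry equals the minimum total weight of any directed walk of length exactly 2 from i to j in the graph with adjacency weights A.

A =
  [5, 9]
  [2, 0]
A^⊗2 =
  [10, 9]
  [2, 0]

Each entry (A^⊗2)_ij equals the minimum over all length-2 walks i = v_0 → v_1 → … → v_2 = j of Σ_t A[v_t][v_{t+1}]. For example, for (i, j) = (0, 1) we minimise over 2 possible intermediate vertex sequences; the minimum is 9, attained along the walk 0 → 1 → 1.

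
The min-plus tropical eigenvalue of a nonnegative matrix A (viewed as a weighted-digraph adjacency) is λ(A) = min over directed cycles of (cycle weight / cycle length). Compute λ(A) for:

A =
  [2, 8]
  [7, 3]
λ(A) = 2

Enumerate directed cycles and compute their means (weight / length). Sample:
  cycle 0 → 0: weight = 2, length = 1, mean = 2/1 ≈ 2.000
  cycle 1 → 1: weight = 3, length = 1, mean = 3/1 ≈ 3.000
  cycle 0 → 1 → 0: weight = 15, length = 2, mean = 15/2 ≈ 7.500
  cycle 1 → 0 → 1: weight = 15, length = 2, mean = 15/2 ≈ 7.500
Minimum mean = 2.000, attained e.g. along the cycle 0 → 0 with weight 2 and length 1. So λ(A) = 2/1 = 2.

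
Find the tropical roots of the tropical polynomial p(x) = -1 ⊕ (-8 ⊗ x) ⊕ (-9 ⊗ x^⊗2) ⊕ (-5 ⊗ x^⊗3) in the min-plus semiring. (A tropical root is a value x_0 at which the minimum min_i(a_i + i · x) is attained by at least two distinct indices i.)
Roots: {-4, 1, 7}

Each tropical root is a break point of the lower envelope of the lines y = a_i + i · x (there are 4 lines, with slopes 0, 1, ..., 3). Only the lines that attain the minimum somewhere contribute to roots; other lines are dominated. Here the surviving (envelope) indices are i = 3, i = 2, i = 1, i = 0.
Intersections between consecutive envelope lines give the roots: for adjacent envelope indices i < j the intersection is x = (a_i − a_j) / (j − i). Reading off the sorted break points: {-4, 1, 7}.
Verification: at each break x_0, at least two indices attain the minimum of min_i(a_i + i · x_0).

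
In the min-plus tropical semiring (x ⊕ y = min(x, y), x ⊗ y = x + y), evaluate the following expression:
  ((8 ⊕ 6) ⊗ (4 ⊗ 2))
((8 ⊕ 6) ⊗ (4 ⊗ 2)) = 12

Expand innermost to outermost. Recall ⊕ takes the minimum of its arguments and ⊗ takes their sum. Working out the expression ((8 ⊕ 6) ⊗ (4 ⊗ 2)) gives 12.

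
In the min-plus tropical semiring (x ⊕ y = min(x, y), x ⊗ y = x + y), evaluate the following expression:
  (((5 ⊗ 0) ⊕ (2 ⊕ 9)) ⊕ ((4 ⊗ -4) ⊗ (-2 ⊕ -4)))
(((5 ⊗ 0) ⊕ (2 ⊕ 9)) ⊕ ((4 ⊗ -4) ⊗ (-2 ⊕ -4))) = -4

Expand innermost to outermost. Recall ⊕ takes the minimum of its arguments and ⊗ takes their sum. Working out the expression (((5 ⊗ 0) ⊕ (2 ⊕ 9)) ⊕ ((4 ⊗ -4) ⊗ (-2 ⊕ -4))) gives -4.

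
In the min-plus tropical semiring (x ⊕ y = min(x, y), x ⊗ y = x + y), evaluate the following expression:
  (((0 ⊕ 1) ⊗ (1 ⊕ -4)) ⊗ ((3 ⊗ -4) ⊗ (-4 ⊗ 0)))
(((0 ⊕ 1) ⊗ (1 ⊕ -4)) ⊗ ((3 ⊗ -4) ⊗ (-4 ⊗ 0))) = -9

Expand innermost to outermost. Recall ⊕ takes the minimum of its arguments and ⊗ takes their sum. Working out the expression (((0 ⊕ 1) ⊗ (1 ⊕ -4)) ⊗ ((3 ⊗ -4) ⊗ (-4 ⊗ 0))) gives -9.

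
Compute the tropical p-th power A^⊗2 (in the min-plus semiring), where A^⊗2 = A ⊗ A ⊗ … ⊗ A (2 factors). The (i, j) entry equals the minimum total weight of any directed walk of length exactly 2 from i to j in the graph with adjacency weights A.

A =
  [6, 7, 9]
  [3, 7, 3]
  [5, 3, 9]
A^⊗2 =
  [10, 12, 10]
  [8, 6, 10]
  [6, 10, 6]

Each entry (A^⊗2)_ij equals the minimum over all length-2 walks i = v_0 → v_1 → … → v_2 = j of Σ_t A[v_t][v_{t+1}]. For example, for (i, j) = (0, 2) we minimise over 3 possible intermediate vertex sequences; the minimum is 10, attained along the walk 0 → 1 → 2.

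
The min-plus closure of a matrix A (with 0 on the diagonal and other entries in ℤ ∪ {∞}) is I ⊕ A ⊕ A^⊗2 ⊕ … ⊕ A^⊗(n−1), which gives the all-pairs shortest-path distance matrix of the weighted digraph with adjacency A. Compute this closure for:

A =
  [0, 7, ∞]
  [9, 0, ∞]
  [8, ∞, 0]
Closure =
  [0, 7, ∞]
  [9, 0, ∞]
  [8, 15, 0]

This is the Floyd-Warshall all-pairs shortest-path computation. For each intermediate vertex k = 0, 1, …, 2, update dist[i][j] ← min(dist[i][j], dist[i][k] + dist[k][j]). The final matrix gives, for each (i, j), the minimum total weight of any directed path from i to j (possibly empty when i = j).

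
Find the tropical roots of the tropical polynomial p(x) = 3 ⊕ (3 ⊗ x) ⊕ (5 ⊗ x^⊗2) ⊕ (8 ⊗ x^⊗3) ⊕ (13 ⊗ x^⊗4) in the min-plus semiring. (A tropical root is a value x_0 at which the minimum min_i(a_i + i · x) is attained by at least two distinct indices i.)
Roots: {-5, -3, -2, 0}

Each tropical root is a break point of the lower envelope of the lines y = a_i + i · x (there are 5 lines, with slopes 0, 1, ..., 4). Only the lines that attain the minimum somewhere contribute to roots; other lines are dominated. Here the surviving (envelope) indices are i = 4, i = 3, i = 2, i = 1, i = 0.
Intersections between consecutive envelope lines give the roots: for adjacent envelope indices i < j the intersection is x = (a_i − a_j) / (j − i). Reading off the sorted break points: {-5, -3, -2, 0}.
Verification: at each break x_0, at least two indices attain the minimum of min_i(a_i + i · x_0).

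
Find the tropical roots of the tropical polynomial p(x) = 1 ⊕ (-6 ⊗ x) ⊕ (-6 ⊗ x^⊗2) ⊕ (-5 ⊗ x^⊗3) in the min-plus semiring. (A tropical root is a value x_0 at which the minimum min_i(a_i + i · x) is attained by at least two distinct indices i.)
Roots: {-1, 0, 7}

Each tropical root is a break point of the lower envelope of the lines y = a_i + i · x (there are 4 lines, with slopes 0, 1, ..., 3). Only the lines that attain the minimum somewhere contribute to roots; other lines are dominated. Here the surviving (envelope) indices are i = 3, i = 2, i = 1, i = 0.
Intersections between consecutive envelope lines give the roots: for adjacent envelope indices i < j the intersection is x = (a_i − a_j) / (j − i). Reading off the sorted break points: {-1, 0, 7}.
Verification: at each break x_0, at least two indices attain the minimum of min_i(a_i + i · x_0).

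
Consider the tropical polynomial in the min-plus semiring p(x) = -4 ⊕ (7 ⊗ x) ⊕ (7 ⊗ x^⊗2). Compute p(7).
p(7) = -4

A tropical monomial a ⊗ x^⊗i evaluates to a + i · x. Evaluating each term at x = 7:
  Term 0 contributes -4 + 0 · 7 = -4
  Term 1 contributes 7 + 1 · 7 = 14
  Term 2 contributes 7 + 2 · 7 = 21
p(7) = ⊕ of these = min[-4, 14, 21] = -4.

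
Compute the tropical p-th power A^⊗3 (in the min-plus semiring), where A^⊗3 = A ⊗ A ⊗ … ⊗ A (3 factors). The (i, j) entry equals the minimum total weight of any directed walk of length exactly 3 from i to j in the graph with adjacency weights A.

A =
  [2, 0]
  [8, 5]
A^⊗3 =
  [6, 4]
  [12, 10]

Each entry (A^⊗3)_ij equals the minimum over all length-3 walks i = v_0 → v_1 → … → v_3 = j of Σ_t A[v_t][v_{t+1}]. For example, for (i, j) = (0, 1) we minimise over 4 possible intermediate vertex sequences; the minimum is 4, attained along the walk 0 → 0 → 0 → 1.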